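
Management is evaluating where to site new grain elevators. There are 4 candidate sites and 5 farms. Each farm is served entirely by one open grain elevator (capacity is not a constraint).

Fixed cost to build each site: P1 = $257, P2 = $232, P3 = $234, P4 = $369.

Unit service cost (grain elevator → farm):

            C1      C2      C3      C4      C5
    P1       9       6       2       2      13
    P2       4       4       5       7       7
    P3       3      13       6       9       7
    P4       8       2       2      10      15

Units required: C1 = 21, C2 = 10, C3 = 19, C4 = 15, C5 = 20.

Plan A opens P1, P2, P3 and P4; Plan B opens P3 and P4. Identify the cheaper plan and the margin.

Plan B is cheaper by 384.

Plan A: {P1, P2, P3, P4}: C1→P3 3·21=63, C2→P4 2·10=20, C3→P1 2·19=38, C4→P1 2·15=30, C5→P2 7·20=140. Service 291; fixed 1092; total 1383.
Plan B: {P3, P4}: C1→P3 3·21=63, C2→P4 2·10=20, C3→P4 2·19=38, C4→P3 9·15=135, C5→P3 7·20=140. Service 396; fixed 603; total 999.
Difference: |1383 − 999| = 384.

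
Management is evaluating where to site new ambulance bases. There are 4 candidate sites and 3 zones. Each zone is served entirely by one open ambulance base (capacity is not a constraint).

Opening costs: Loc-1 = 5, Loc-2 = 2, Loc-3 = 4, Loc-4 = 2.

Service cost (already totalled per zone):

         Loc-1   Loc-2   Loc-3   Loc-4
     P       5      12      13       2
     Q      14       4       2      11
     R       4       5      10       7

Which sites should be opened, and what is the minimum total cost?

Open Loc-2 and Loc-4; minimum total cost 15.

For any fixed open set, each zone goes to its cheapest open site; total = fixed + service.
{Loc-2, Loc-4}: P→Loc-4 2, Q→Loc-2 4, R→Loc-2 5. Service 11; fixed 4; total 15.
{Loc-2, Loc-3, Loc-4}: P→Loc-4 2, Q→Loc-3 2, R→Loc-2 5. Service 9; fixed 8; total 17.
{Loc-3, Loc-4}: service 11 + fixed 6 = 17
{Loc-1, Loc-2, Loc-3, Loc-4}: service 8 + fixed 13 = 21
No other subset beats 15.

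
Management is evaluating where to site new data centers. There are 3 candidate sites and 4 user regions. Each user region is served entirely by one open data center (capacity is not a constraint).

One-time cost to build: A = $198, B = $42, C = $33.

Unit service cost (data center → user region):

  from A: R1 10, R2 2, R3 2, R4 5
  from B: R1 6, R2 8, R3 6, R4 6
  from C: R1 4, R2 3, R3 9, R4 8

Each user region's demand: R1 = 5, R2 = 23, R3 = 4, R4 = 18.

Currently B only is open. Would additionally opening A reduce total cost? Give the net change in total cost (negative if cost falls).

Current service cost with {B}: 346.
Adding A: each user region re-picks its cheapest; new service cost 174, saving 172.
Extra fixed cost: 198. Net change = 198 − 172 = 26.
(Totals: 388 → 414.)

No — net change +26 (cost rises by 26).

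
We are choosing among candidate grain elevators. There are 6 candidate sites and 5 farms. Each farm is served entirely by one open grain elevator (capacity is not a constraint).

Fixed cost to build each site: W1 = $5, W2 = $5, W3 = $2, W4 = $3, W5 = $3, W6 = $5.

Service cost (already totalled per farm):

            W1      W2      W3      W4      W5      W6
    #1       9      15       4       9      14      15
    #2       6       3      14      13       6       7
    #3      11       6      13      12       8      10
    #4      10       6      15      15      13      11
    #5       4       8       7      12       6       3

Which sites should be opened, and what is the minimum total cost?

For any fixed open set, each farm goes to its cheapest open site; total = fixed + service.
{W2, W3}: #1→W3 4, #2→W2 3, #3→W2 6, #4→W2 6, #5→W3 7. Service 26; fixed 7; total 33.
{W2, W3, W6}: service 22 + fixed 12 = 34
{W1, W2, W3}: service 23 + fixed 12 = 35
{W1, W2, W3, W4, W5, W6}: #1→W3 4, #2→W2 3, #3→W2 6, #4→W2 6, #5→W6 3. Service 22; fixed 23; total 45.
No other subset beats 33.

Open W2 and W3; minimum total cost 33.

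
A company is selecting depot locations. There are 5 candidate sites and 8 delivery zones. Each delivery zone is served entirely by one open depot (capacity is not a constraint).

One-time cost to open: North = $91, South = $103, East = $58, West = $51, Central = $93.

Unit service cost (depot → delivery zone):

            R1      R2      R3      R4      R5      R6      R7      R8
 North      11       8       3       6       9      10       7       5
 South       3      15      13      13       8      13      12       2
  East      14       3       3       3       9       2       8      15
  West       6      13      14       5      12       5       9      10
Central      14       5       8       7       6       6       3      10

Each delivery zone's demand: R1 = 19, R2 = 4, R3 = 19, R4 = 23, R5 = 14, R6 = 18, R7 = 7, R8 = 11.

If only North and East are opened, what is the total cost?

Each delivery zone is assigned to its cheapest site among the open ones.
{North, East}: R1→North 11·19=209, R2→East 3·4=12, R3→North 3·19=57, R4→East 3·23=69, R5→North 9·14=126, R6→East 2·18=36, R7→North 7·7=49, R8→North 5·11=55. Service 613; fixed 149; total 762.

Total cost: 762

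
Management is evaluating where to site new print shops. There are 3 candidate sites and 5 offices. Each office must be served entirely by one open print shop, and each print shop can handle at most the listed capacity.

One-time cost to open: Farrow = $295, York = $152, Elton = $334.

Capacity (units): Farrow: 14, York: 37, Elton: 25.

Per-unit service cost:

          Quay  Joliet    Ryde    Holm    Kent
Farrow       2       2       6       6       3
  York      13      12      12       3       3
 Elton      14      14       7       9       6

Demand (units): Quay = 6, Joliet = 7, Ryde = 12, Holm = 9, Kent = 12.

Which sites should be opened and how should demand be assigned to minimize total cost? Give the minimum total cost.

Minimum total cost: 680

Open {Farrow, York}: Quay→Farrow 2·6=12, Joliet→Farrow 2·7=14, Ryde→York 12·12=144, Holm→York 3·9=27, Kent→York 3·12=36.
Loads: Farrow carries 13/14, York carries 33/37. Service 233; fixed 447; total 680.
Next best feasible plan costs 744.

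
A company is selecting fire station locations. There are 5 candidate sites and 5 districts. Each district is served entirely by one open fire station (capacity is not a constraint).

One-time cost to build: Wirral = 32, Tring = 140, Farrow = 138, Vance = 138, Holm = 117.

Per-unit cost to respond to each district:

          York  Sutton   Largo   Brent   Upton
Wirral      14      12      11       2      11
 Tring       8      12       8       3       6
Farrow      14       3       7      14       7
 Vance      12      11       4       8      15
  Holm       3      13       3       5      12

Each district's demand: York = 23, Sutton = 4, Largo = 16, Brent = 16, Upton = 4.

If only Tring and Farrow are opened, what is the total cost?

Total cost: 658

Each district is assigned to its cheapest site among the open ones.
{Tring, Farrow}: York→Tring 8·23=184, Sutton→Farrow 3·4=12, Largo→Farrow 7·16=112, Brent→Tring 3·16=48, Upton→Tring 6·4=24. Service 380; fixed 278; total 658.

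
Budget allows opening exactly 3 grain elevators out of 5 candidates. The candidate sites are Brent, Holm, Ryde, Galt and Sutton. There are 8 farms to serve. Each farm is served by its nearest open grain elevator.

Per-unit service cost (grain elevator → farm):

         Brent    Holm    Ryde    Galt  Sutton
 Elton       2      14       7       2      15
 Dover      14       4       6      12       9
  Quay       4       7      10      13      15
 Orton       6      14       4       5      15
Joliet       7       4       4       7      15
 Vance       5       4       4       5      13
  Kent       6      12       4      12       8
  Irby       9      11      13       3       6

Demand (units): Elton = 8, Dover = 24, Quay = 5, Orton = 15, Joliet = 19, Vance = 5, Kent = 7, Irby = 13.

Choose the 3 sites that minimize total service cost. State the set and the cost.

Choose Holm, Ryde and Galt; total service cost 370.

With exactly 3 open, each farm uses its cheapest among the chosen.
{Holm, Ryde, Galt}: Elton→Galt 2·8=16, Dover→Holm 4·24=96, Quay→Holm 7·5=35, Orton→Ryde 4·15=60, Joliet→Holm 4·19=76, Vance→Holm 4·5=20, Kent→Ryde 4·7=28, Irby→Galt 3·13=39. Service cost 370.
{Brent, Holm, Galt}: service cost 384
{Brent, Ryde, Galt}: service cost 403
Among all 10 size-3 choices, {Holm, Ryde, Galt} is lowest.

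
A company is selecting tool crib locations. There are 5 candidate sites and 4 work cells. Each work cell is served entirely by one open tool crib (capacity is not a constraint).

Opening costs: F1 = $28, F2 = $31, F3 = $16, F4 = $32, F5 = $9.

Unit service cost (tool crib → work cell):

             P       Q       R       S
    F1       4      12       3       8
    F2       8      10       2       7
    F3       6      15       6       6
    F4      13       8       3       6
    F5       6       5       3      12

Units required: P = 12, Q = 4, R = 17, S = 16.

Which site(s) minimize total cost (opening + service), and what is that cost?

For any fixed open set, each work cell goes to its cheapest open site; total = fixed + service.
{F3, F5}: P→F3 6·12=72, Q→F5 5·4=20, R→F5 3·17=51, S→F3 6·16=96. Service 239; fixed 25; total 264.
{F1, F3, F5}: service 215 + fixed 53 = 268
{F2, F3, F5}: P→F3 6·12=72, Q→F5 5·4=20, R→F2 2·17=34, S→F3 6·16=96. Service 222; fixed 56; total 278.
{F1, F2, F3, F4, F5}: service 198 + fixed 116 = 314
No other subset beats 264.

Open F3 and F5; minimum total cost 264.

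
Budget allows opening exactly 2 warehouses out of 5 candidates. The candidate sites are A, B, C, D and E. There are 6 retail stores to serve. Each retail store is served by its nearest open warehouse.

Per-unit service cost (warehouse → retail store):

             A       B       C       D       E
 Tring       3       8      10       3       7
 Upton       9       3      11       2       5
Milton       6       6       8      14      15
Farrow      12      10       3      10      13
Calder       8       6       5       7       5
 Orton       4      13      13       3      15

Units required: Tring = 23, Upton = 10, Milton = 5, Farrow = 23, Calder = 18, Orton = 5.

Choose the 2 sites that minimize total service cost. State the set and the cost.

Choose C and D; total service cost 303.

With exactly 2 open, each retail store uses its cheapest among the chosen.
{C, D}: Tring→D 3·23=69, Upton→D 2·10=20, Milton→C 8·5=40, Farrow→C 3·23=69, Calder→C 5·18=90, Orton→D 3·5=15. Service cost 303.
{A, C}: service cost 368
{B, C}: service cost 468
Among all 10 size-2 choices, {C, D} is lowest.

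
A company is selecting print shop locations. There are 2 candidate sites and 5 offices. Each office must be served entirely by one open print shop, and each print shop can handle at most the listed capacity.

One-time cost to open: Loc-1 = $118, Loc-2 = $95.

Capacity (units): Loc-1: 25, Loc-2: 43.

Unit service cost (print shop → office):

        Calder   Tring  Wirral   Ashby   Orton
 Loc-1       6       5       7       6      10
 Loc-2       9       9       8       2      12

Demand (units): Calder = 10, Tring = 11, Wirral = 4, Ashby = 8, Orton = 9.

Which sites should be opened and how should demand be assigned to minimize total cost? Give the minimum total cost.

Minimum total cost: 440

Open {Loc-2}: Calder→Loc-2 9·10=90, Tring→Loc-2 9·11=99, Wirral→Loc-2 8·4=32, Ashby→Loc-2 2·8=16, Orton→Loc-2 12·9=108.
Loads: Loc-2 carries 42/43. Service 345; fixed 95; total 440.
Next best feasible plan costs 480.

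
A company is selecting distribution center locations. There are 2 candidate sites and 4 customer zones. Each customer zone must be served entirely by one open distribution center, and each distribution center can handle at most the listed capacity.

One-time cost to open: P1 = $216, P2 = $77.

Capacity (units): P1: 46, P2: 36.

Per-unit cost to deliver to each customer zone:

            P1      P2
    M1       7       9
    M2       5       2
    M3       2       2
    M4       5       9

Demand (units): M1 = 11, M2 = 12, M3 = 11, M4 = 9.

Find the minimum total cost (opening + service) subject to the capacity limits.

Open {P1}: M1→P1 7·11=77, M2→P1 5·12=60, M3→P1 2·11=22, M4→P1 5·9=45.
Loads: P1 carries 43/46. Service 204; fixed 216; total 420.
Next best feasible plan costs 461.

Minimum total cost: 420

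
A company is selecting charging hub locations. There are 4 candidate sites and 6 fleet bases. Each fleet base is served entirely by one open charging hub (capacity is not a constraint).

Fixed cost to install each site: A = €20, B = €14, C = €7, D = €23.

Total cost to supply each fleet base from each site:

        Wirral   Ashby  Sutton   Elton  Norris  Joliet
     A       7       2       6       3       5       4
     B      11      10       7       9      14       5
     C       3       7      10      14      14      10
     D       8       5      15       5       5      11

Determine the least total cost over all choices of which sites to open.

Minimum total cost: 47

For any fixed open set, each fleet base goes to its cheapest open site; total = fixed + service.
{A}: Wirral→A 7, Ashby→A 2, Sutton→A 6, Elton→A 3, Norris→A 5, Joliet→A 4. Service 27; fixed 20; total 47.
{A, C}: Wirral→C 3, Ashby→A 2, Sutton→A 6, Elton→A 3, Norris→A 5, Joliet→A 4. Service 23; fixed 27; total 50.
{A, B}: service 27 + fixed 34 = 61
{A, B, C, D}: Wirral→C 3, Ashby→A 2, Sutton→A 6, Elton→A 3, Norris→A 5, Joliet→A 4. Service 23; fixed 64; total 87.
(All 15 nonempty subsets were checked; A only is lowest.)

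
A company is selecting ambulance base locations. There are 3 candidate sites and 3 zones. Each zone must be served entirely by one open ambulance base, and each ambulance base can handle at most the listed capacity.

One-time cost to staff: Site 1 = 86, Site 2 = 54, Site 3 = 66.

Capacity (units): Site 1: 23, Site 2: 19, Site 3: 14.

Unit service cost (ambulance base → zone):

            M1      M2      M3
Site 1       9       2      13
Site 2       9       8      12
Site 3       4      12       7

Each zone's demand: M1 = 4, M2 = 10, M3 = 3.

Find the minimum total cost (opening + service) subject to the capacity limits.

Minimum total cost: 181

Open {Site 1}: M1→Site 1 9·4=36, M2→Site 1 2·10=20, M3→Site 1 13·3=39.
Loads: Site 1 carries 17/23. Service 95; fixed 86; total 181.
Next best feasible plan costs 206.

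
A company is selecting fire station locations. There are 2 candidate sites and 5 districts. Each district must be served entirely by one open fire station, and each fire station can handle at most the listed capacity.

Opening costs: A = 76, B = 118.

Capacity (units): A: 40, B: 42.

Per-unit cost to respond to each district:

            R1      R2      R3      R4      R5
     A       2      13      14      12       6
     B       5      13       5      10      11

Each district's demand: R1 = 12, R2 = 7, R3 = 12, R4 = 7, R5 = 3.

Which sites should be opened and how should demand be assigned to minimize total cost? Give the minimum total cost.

Minimum total cost: 432

Open {B}: R1→B 5·12=60, R2→B 13·7=91, R3→B 5·12=60, R4→B 10·7=70, R5→B 11·3=33.
Loads: B carries 41/42. Service 314; fixed 118; total 432.
Next best feasible plan costs 457.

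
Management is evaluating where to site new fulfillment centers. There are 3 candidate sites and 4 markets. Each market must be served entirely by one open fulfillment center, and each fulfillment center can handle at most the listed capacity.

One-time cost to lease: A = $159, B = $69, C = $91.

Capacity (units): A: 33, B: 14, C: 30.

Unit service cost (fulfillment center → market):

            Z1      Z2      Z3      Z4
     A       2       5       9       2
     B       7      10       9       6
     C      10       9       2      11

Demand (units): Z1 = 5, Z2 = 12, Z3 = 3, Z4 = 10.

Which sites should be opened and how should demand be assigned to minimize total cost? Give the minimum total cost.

Open {A}: Z1→A 2·5=10, Z2→A 5·12=60, Z3→A 9·3=27, Z4→A 2·10=20.
Loads: A carries 30/33. Service 117; fixed 159; total 276.
Next best feasible plan costs 345.

Minimum total cost: 276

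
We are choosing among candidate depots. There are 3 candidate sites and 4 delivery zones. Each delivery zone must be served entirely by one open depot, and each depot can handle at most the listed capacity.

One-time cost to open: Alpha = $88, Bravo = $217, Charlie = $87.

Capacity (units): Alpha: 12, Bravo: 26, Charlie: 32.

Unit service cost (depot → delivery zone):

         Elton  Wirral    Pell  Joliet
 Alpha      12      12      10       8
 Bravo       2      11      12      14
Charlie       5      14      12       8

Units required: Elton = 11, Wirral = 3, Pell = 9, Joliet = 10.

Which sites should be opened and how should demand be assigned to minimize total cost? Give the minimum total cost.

Minimum total cost: 436

Open {Alpha, Charlie}: Elton→Charlie 5·11=55, Wirral→Alpha 12·3=36, Pell→Alpha 10·9=90, Joliet→Charlie 8·10=80.
Loads: Alpha carries 12/12, Charlie carries 21/32. Service 261; fixed 175; total 436.
Next best feasible plan costs 442.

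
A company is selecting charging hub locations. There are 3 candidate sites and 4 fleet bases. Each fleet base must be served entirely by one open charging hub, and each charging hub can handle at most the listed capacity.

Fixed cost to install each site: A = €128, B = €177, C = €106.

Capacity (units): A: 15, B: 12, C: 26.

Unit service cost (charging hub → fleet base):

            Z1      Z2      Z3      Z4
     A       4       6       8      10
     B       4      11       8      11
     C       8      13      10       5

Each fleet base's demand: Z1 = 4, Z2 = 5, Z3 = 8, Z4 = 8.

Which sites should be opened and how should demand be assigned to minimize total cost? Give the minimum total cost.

Open {C}: Z1→C 8·4=32, Z2→C 13·5=65, Z3→C 10·8=80, Z4→C 5·8=40.
Loads: C carries 25/26. Service 217; fixed 106; total 323.
Next best feasible plan costs 400.

Minimum total cost: 323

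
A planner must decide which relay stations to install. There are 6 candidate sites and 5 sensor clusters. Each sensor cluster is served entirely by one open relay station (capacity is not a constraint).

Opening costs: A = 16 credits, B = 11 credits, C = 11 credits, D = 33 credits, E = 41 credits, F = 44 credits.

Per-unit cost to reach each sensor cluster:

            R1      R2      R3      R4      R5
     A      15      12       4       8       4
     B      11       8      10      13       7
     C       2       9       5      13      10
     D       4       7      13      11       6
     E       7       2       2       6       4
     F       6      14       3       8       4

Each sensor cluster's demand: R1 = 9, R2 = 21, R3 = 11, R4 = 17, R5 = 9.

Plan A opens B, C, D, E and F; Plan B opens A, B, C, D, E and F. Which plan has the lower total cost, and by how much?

Plan A is cheaper by 16.

Plan A: {B, C, D, E, F}: R1→C 2·9=18, R2→E 2·21=42, R3→E 2·11=22, R4→E 6·17=102, R5→E 4·9=36. Service 220; fixed 140; total 360.
Plan B: {A, B, C, D, E, F}: R1→C 2·9=18, R2→E 2·21=42, R3→E 2·11=22, R4→E 6·17=102, R5→A 4·9=36. Service 220; fixed 156; total 376.
Difference: |360 − 376| = 16.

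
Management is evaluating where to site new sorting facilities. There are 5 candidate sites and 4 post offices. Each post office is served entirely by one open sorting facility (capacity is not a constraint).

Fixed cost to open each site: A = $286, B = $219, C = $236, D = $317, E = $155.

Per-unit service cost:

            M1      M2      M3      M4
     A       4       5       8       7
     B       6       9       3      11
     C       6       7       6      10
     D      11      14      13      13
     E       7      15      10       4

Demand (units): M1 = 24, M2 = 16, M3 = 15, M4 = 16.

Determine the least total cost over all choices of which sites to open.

For any fixed open set, each post office goes to its cheapest open site; total = fixed + service.
{A}: M1→A 4·24=96, M2→A 5·16=80, M3→A 8·15=120, M4→A 7·16=112. Service 408; fixed 286; total 694.
{B}: service 509 + fixed 219 = 728
{C}: service 506 + fixed 236 = 742
{A, B, C, D, E}: service 285 + fixed 1213 = 1498
No other subset beats 694.

Minimum total cost: 694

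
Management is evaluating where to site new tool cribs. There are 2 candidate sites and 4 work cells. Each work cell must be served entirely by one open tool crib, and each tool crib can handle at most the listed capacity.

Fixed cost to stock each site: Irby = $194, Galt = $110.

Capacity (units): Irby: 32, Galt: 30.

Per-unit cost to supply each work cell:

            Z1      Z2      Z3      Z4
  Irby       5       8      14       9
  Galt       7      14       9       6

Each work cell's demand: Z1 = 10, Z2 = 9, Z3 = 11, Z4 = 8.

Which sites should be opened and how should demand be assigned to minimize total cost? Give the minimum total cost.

Open {Irby, Galt}: Z1→Irby 5·10=50, Z2→Irby 8·9=72, Z3→Galt 9·11=99, Z4→Galt 6·8=48.
Loads: Irby carries 19/32, Galt carries 19/30. Service 269; fixed 304; total 573.
Next best feasible plan costs 593.

Minimum total cost: 573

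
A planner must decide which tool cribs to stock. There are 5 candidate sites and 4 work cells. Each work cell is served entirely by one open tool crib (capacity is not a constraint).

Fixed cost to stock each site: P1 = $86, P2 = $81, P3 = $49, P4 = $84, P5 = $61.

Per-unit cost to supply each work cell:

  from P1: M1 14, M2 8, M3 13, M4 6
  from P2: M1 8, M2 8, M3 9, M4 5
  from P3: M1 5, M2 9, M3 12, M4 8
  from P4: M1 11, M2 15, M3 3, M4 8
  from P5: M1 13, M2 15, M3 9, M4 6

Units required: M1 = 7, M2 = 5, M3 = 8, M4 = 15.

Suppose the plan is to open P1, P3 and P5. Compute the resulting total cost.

Each work cell is assigned to its cheapest site among the open ones.
{P1, P3, P5}: M1→P3 5·7=35, M2→P1 8·5=40, M3→P5 9·8=72, M4→P1 6·15=90. Service 237; fixed 196; total 433.

Total cost: 433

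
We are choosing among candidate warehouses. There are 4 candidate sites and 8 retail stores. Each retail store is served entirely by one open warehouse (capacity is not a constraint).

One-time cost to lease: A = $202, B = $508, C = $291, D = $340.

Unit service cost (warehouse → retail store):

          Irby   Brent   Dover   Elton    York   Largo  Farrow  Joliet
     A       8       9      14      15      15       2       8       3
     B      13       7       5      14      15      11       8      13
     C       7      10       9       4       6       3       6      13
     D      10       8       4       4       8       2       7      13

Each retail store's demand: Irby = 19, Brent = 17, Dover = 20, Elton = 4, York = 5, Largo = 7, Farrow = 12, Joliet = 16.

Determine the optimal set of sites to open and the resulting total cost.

Open A only; minimum total cost 1080.

For any fixed open set, each retail store goes to its cheapest open site; total = fixed + service.
{A}: Irby→A 8·19=152, Brent→A 9·17=153, Dover→A 14·20=280, Elton→A 15·4=60, York→A 15·5=75, Largo→A 2·7=14, Farrow→A 8·12=96, Joliet→A 3·16=48. Service 878; fixed 202; total 1080.
{D}: service 768 + fixed 340 = 1108
{A, D}: Irby→A 8·19=152, Brent→D 8·17=136, Dover→D 4·20=80, Elton→D 4·4=16, York→D 8·5=40, Largo→A 2·7=14, Farrow→D 7·12=84, Joliet→A 3·16=48. Service 570; fixed 542; total 1112.
{A, B, C, D}: service 512 + fixed 1341 = 1853
No other subset beats 1080.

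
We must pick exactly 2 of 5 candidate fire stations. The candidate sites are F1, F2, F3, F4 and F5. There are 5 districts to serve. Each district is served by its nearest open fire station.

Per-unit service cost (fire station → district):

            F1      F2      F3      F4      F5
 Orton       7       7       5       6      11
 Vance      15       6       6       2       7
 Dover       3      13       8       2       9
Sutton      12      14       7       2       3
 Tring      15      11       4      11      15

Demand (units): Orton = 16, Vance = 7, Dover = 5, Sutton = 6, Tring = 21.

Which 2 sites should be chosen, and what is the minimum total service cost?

With exactly 2 open, each district uses its cheapest among the chosen.
{F3, F4}: Orton→F3 5·16=80, Vance→F4 2·7=14, Dover→F4 2·5=10, Sutton→F4 2·6=12, Tring→F3 4·21=84. Service cost 200.
{F1, F3}: service cost 263
{F3, F5}: service cost 264
Among all 10 size-2 choices, {F3, F4} is lowest.

Choose F3 and F4; total service cost 200.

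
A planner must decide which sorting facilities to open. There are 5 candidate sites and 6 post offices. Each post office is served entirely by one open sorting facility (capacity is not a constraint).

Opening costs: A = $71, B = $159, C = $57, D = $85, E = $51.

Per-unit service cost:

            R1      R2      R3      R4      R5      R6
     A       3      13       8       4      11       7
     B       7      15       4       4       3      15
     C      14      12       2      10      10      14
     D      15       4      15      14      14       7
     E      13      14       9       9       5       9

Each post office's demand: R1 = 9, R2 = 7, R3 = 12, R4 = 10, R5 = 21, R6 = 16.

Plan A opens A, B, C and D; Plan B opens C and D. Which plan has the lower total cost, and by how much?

Plan A is cheaper by 76.

Plan A: {A, B, C, D}: R1→A 3·9=27, R2→D 4·7=28, R3→C 2·12=24, R4→A 4·10=40, R5→B 3·21=63, R6→A 7·16=112. Service 294; fixed 372; total 666.
Plan B: {C, D}: R1→C 14·9=126, R2→D 4·7=28, R3→C 2·12=24, R4→C 10·10=100, R5→C 10·21=210, R6→D 7·16=112. Service 600; fixed 142; total 742.
Difference: |666 − 742| = 76.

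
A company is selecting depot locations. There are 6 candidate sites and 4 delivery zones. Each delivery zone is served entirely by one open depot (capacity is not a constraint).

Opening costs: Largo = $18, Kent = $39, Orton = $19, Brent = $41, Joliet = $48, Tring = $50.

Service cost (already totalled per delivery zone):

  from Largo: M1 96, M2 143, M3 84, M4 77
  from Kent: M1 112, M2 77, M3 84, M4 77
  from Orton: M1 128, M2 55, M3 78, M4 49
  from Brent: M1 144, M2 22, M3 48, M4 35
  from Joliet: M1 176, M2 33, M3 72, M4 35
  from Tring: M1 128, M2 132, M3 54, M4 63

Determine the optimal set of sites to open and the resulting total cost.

Open Largo and Brent; minimum total cost 260.

For any fixed open set, each delivery zone goes to its cheapest open site; total = fixed + service.
{Largo, Brent}: M1→Largo 96, M2→Brent 22, M3→Brent 48, M4→Brent 35. Service 201; fixed 59; total 260.
{Largo, Orton, Brent}: service 201 + fixed 78 = 279
{Brent}: M1→Brent 144, M2→Brent 22, M3→Brent 48, M4→Brent 35. Service 249; fixed 41; total 290.
{Largo, Kent, Orton, Brent, Joliet, Tring}: service 201 + fixed 215 = 416
No other subset beats 260.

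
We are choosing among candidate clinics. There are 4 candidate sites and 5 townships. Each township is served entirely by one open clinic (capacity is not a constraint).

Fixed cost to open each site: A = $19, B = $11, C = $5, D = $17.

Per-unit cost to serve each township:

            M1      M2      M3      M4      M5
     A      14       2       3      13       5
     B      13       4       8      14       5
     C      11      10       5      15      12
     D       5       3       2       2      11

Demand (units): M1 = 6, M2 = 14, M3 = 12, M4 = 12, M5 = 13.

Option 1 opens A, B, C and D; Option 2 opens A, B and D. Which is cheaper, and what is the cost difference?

Option 1: {A, B, C, D}: M1→D 5·6=30, M2→A 2·14=28, M3→D 2·12=24, M4→D 2·12=24, M5→A 5·13=65. Service 171; fixed 52; total 223.
Option 2: {A, B, D}: M1→D 5·6=30, M2→A 2·14=28, M3→D 2·12=24, M4→D 2·12=24, M5→A 5·13=65. Service 171; fixed 47; total 218.
Difference: |223 − 218| = 5.

Option 2 is cheaper by 5.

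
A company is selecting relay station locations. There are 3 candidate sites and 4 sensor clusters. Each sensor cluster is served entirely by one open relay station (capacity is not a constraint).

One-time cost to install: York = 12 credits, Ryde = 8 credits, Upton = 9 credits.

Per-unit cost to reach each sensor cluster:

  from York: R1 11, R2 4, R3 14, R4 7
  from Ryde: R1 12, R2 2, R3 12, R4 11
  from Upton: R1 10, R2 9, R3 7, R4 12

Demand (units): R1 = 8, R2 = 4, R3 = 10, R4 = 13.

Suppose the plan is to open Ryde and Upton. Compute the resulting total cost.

Total cost: 318

Each sensor cluster is assigned to its cheapest site among the open ones.
{Ryde, Upton}: R1→Upton 10·8=80, R2→Ryde 2·4=8, R3→Upton 7·10=70, R4→Ryde 11·13=143. Service 301; fixed 17; total 318.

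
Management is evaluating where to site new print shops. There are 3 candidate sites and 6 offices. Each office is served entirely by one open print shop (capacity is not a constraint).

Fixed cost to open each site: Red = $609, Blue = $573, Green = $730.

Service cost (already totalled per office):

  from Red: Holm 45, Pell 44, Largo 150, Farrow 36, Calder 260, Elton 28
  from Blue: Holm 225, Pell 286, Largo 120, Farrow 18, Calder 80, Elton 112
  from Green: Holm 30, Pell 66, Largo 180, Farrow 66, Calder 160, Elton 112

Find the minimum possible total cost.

For any fixed open set, each office goes to its cheapest open site; total = fixed + service.
{Red}: Holm→Red 45, Pell→Red 44, Largo→Red 150, Farrow→Red 36, Calder→Red 260, Elton→Red 28. Service 563; fixed 609; total 1172.
{Green}: Holm→Green 30, Pell→Green 66, Largo→Green 180, Farrow→Green 66, Calder→Green 160, Elton→Green 112. Service 614; fixed 730; total 1344.
{Blue}: service 841 + fixed 573 = 1414
{Red, Blue, Green}: Holm→Green 30, Pell→Red 44, Largo→Blue 120, Farrow→Blue 18, Calder→Blue 80, Elton→Red 28. Service 320; fixed 1912; total 2232.
No other subset beats 1172.

Minimum total cost: 1172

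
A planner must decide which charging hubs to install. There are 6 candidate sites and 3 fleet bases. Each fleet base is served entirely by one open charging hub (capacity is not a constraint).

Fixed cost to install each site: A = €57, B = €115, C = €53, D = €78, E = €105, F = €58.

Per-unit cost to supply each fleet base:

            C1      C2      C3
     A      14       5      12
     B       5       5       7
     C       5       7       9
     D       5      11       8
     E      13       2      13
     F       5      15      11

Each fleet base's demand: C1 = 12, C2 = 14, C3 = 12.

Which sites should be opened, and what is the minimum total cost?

For any fixed open set, each fleet base goes to its cheapest open site; total = fixed + service.
{C}: C1→C 5·12=60, C2→C 7·14=98, C3→C 9·12=108. Service 266; fixed 53; total 319.
{B}: service 214 + fixed 115 = 329
{A, C}: C1→C 5·12=60, C2→A 5·14=70, C3→C 9·12=108. Service 238; fixed 110; total 348.
{A, B, C, D, E, F}: C1→B 5·12=60, C2→E 2·14=28, C3→B 7·12=84. Service 172; fixed 466; total 638.
No other subset beats 319.

Open C only; minimum total cost 319.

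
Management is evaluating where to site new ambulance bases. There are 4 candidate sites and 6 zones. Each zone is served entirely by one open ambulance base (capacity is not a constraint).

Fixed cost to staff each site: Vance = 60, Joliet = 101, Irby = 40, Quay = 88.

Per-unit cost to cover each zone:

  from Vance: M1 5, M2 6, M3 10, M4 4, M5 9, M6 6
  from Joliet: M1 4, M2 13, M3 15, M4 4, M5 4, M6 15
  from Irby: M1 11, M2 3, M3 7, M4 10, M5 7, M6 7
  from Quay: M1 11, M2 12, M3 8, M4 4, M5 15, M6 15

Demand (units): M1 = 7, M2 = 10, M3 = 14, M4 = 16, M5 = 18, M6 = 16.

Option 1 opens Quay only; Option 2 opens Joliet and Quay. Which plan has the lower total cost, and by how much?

Option 2 is cheaper by 146.

Option 1: {Quay}: M1→Quay 11·7=77, M2→Quay 12·10=120, M3→Quay 8·14=112, M4→Quay 4·16=64, M5→Quay 15·18=270, M6→Quay 15·16=240. Service 883; fixed 88; total 971.
Option 2: {Joliet, Quay}: M1→Joliet 4·7=28, M2→Quay 12·10=120, M3→Quay 8·14=112, M4→Joliet 4·16=64, M5→Joliet 4·18=72, M6→Joliet 15·16=240. Service 636; fixed 189; total 825.
Difference: |971 − 825| = 146.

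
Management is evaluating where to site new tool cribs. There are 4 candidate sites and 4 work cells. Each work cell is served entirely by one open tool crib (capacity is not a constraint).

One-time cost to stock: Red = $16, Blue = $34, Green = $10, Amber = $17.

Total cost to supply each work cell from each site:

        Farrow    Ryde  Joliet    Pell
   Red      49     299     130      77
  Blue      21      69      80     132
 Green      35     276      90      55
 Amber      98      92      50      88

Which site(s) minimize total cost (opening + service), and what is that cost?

Open Blue, Green and Amber; minimum total cost 256.

For any fixed open set, each work cell goes to its cheapest open site; total = fixed + service.
{Blue, Green, Amber}: Farrow→Blue 21, Ryde→Blue 69, Joliet→Amber 50, Pell→Green 55. Service 195; fixed 61; total 256.
{Green, Amber}: Farrow→Green 35, Ryde→Amber 92, Joliet→Amber 50, Pell→Green 55. Service 232; fixed 27; total 259.
{Blue, Green}: service 225 + fixed 44 = 269
{Red, Blue, Green, Amber}: service 195 + fixed 77 = 272
No other subset beats 256.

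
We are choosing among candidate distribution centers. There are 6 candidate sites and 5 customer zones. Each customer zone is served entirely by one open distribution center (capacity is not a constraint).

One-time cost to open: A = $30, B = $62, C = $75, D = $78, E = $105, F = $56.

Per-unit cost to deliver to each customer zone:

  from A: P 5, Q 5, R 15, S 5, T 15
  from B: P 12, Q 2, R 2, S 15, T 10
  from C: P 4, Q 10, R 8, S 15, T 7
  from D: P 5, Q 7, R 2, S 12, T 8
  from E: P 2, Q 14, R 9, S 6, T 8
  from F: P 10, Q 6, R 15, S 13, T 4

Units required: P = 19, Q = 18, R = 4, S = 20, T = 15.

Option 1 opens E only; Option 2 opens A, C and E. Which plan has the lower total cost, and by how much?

Option 1: {E}: P→E 2·19=38, Q→E 14·18=252, R→E 9·4=36, S→E 6·20=120, T→E 8·15=120. Service 566; fixed 105; total 671.
Option 2: {A, C, E}: P→E 2·19=38, Q→A 5·18=90, R→C 8·4=32, S→A 5·20=100, T→C 7·15=105. Service 365; fixed 210; total 575.
Difference: |671 − 575| = 96.

Option 2 is cheaper by 96.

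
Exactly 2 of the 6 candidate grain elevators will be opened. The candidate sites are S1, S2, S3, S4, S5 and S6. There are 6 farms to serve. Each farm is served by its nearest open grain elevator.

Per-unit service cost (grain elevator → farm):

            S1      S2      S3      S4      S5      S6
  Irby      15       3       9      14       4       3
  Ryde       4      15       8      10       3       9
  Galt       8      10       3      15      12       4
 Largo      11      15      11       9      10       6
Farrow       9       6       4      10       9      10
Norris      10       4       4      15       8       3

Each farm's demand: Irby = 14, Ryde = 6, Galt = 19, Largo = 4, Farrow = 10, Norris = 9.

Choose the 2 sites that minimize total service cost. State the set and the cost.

Choose S3 and S6; total service cost 238.

With exactly 2 open, each farm uses its cheapest among the chosen.
{S3, S6}: Irby→S6 3·14=42, Ryde→S3 8·6=48, Galt→S3 3·19=57, Largo→S6 6·4=24, Farrow→S3 4·10=40, Norris→S6 3·9=27. Service cost 238.
{S3, S5}: service cost 247
{S2, S3}: service cost 267
Among all 15 size-2 choices, {S3, S6} is lowest.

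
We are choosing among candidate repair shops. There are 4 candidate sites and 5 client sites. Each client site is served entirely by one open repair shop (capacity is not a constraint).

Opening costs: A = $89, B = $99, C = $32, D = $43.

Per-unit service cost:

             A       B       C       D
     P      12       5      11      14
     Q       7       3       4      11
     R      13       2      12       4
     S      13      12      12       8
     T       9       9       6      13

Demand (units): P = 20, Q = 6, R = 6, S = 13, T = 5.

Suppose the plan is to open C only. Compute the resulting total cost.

Each client site is assigned to its cheapest site among the open ones.
{C}: P→C 11·20=220, Q→C 4·6=24, R→C 12·6=72, S→C 12·13=156, T→C 6·5=30. Service 502; fixed 32; total 534.

Total cost: 534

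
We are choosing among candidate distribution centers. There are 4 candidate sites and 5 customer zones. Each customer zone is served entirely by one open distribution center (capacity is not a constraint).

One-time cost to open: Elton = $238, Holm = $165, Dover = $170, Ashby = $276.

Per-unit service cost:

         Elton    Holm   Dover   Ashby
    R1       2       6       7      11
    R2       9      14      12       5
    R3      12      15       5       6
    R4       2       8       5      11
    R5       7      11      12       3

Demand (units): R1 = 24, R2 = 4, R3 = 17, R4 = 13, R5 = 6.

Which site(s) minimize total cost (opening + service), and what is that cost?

Open Elton only; minimum total cost 594.

For any fixed open set, each customer zone goes to its cheapest open site; total = fixed + service.
{Elton}: R1→Elton 2·24=48, R2→Elton 9·4=36, R3→Elton 12·17=204, R4→Elton 2·13=26, R5→Elton 7·6=42. Service 356; fixed 238; total 594.
{Dover}: service 438 + fixed 170 = 608
{Elton, Dover}: service 237 + fixed 408 = 645
{Elton, Holm, Dover, Ashby}: R1→Elton 2·24=48, R2→Ashby 5·4=20, R3→Dover 5·17=85, R4→Elton 2·13=26, R5→Ashby 3·6=18. Service 197; fixed 849; total 1046.
No other subset beats 594.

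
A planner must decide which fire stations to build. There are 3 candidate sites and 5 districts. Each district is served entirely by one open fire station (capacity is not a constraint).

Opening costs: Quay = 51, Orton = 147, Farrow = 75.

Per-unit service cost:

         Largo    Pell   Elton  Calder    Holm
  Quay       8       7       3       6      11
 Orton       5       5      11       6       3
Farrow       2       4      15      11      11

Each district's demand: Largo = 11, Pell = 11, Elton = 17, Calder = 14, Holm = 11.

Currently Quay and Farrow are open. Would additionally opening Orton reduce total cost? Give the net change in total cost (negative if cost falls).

Current service cost with {Quay, Farrow}: 322.
Adding Orton: each district re-picks its cheapest; new service cost 234, saving 88.
Extra fixed cost: 147. Net change = 147 − 88 = 59.
(Totals: 448 → 507.)

No — net change +59 (cost rises by 59).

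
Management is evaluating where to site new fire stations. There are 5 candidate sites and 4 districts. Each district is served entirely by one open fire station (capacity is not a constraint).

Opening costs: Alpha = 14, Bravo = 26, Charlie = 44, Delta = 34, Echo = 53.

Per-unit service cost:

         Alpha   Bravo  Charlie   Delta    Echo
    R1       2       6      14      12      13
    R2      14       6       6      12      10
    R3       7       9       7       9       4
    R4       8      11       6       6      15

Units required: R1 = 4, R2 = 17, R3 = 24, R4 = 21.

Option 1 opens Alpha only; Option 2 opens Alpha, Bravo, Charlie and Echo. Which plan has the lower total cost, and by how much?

Option 1: {Alpha}: R1→Alpha 2·4=8, R2→Alpha 14·17=238, R3→Alpha 7·24=168, R4→Alpha 8·21=168. Service 582; fixed 14; total 596.
Option 2: {Alpha, Bravo, Charlie, Echo}: R1→Alpha 2·4=8, R2→Bravo 6·17=102, R3→Echo 4·24=96, R4→Charlie 6·21=126. Service 332; fixed 137; total 469.
Difference: |596 − 469| = 127.

Option 2 is cheaper by 127.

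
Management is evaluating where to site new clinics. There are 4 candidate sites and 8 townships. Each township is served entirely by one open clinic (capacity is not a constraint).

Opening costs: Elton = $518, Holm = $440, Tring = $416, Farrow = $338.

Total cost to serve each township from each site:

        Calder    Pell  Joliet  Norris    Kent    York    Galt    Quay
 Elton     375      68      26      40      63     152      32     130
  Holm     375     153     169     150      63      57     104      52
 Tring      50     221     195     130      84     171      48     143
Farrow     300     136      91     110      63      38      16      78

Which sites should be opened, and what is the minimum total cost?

For any fixed open set, each township goes to its cheapest open site; total = fixed + service.
{Farrow}: Calder→Farrow 300, Pell→Farrow 136, Joliet→Farrow 91, Norris→Farrow 110, Kent→Farrow 63, York→Farrow 38, Galt→Farrow 16, Quay→Farrow 78. Service 832; fixed 338; total 1170.
{Tring, Farrow}: Calder→Tring 50, Pell→Farrow 136, Joliet→Farrow 91, Norris→Farrow 110, Kent→Farrow 63, York→Farrow 38, Galt→Farrow 16, Quay→Farrow 78. Service 582; fixed 754; total 1336.
{Elton}: service 886 + fixed 518 = 1404
{Elton, Holm, Tring, Farrow}: Calder→Tring 50, Pell→Elton 68, Joliet→Elton 26, Norris→Elton 40, Kent→Elton 63, York→Farrow 38, Galt→Farrow 16, Quay→Holm 52. Service 353; fixed 1712; total 2065.
(All 15 nonempty subsets were checked; Farrow only is lowest.)

Open Farrow only; minimum total cost 1170.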